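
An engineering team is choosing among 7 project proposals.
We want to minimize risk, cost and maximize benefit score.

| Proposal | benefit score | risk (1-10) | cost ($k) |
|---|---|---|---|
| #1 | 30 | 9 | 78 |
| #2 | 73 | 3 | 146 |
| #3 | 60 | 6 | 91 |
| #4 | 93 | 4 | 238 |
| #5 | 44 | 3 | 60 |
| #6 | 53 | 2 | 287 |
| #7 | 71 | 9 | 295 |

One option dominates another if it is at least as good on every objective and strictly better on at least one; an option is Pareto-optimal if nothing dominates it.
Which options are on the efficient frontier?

#1: dominated by #5 (benefit score 44≥30, risk 3≤9, cost 60≤78).
#2: not dominated.
#3: not dominated.
#4: not dominated (best benefit score).
#5: not dominated (best cost).
#6: not dominated (best risk).
#7: dominated by #2 (benefit score 73≥71, risk 3≤9, cost 146≤295).

#2, #3, #4, #5, #6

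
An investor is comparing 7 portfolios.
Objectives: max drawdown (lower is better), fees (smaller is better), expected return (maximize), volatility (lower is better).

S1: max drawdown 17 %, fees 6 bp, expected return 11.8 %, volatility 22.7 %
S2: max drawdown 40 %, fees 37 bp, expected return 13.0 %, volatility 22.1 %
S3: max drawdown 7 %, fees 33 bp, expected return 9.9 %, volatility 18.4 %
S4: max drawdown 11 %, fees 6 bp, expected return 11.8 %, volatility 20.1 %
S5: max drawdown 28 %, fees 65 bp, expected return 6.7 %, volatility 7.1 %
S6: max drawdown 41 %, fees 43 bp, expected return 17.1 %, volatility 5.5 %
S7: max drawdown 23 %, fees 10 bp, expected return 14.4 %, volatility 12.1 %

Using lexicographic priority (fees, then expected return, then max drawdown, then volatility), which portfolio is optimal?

First minimize fees: best is 6, kept {S1, S4}.
Then maximize expected return: best is 11.8, kept {S1, S4}.
Then minimize max drawdown: best is 11, kept {S4}.

S4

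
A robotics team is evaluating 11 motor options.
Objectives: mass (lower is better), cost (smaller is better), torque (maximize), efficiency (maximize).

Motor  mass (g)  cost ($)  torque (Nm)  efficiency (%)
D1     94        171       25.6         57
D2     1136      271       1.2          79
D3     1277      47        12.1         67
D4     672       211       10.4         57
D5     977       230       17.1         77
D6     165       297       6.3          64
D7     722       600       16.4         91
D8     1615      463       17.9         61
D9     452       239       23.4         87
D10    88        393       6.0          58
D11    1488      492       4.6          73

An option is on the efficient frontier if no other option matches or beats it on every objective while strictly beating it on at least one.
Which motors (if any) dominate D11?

D5, D9

D5: mass 977≤1488, cost 230≤492, torque 17.1≥4.6, efficiency 77≥73 — dominates D11.
D9: mass 452≤1488, cost 239≤492, torque 23.4≥4.6, efficiency 87≥73 — dominates D11.
Others (D1, D2, D3, D4, D6, D7, D8, D10) are each worse than D11 on at least one objective.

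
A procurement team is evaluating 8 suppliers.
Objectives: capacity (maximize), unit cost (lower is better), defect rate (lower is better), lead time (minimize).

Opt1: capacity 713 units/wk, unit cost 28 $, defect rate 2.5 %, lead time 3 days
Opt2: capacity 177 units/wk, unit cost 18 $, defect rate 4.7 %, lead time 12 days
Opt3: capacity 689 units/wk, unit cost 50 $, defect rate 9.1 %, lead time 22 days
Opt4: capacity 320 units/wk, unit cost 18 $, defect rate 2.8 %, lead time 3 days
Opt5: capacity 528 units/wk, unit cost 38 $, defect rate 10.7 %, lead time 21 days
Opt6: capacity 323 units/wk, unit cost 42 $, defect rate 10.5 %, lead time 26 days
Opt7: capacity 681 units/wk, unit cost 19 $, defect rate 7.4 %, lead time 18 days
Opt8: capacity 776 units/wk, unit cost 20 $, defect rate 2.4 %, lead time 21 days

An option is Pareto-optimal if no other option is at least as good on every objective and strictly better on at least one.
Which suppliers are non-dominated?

Opt1: not dominated.
Opt2: dominated by Opt4 (capacity 320≥177, unit cost 18≤18, defect rate 2.8≤4.7, lead time 3≤12).
Opt3: dominated by Opt1 (capacity 713≥689, unit cost 28≤50, defect rate 2.5≤9.1, lead time 3≤22).
Opt4: not dominated.
Opt5: dominated by Opt1 (capacity 713≥528, unit cost 28≤38, defect rate 2.5≤10.7, lead time 3≤21).
Opt6: dominated by Opt1 (capacity 713≥323, unit cost 28≤42, defect rate 2.5≤10.5, lead time 3≤26).
Opt7: not dominated.
Opt8: not dominated (best capacity).

Opt1, Opt4, Opt7, Opt8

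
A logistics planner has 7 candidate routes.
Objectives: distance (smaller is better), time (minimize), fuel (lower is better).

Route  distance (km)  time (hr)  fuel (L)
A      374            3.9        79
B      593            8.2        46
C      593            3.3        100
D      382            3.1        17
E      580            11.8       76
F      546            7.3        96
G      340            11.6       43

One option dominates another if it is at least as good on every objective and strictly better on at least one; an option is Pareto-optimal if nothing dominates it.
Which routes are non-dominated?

A, D, G

A: not dominated.
B: dominated by D (distance 382≤593, time 3.1≤8.2, fuel 17≤46).
C: dominated by D (distance 382≤593, time 3.1≤3.3, fuel 17≤100).
D: not dominated (best time).
E: dominated by D (distance 382≤580, time 3.1≤11.8, fuel 17≤76).
F: dominated by A (distance 374≤546, time 3.9≤7.3, fuel 79≤96).
G: not dominated (best distance).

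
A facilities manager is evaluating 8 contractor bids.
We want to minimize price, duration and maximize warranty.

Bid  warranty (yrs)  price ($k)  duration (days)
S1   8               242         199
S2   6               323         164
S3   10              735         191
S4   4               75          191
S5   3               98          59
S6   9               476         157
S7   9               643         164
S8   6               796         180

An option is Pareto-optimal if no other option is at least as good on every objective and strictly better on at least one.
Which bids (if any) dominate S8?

S2, S6, S7

S2: warranty 6≥6, price 323≤796, duration 164≤180 — dominates S8.
S6: warranty 9≥6, price 476≤796, duration 157≤180 — dominates S8.
S7: warranty 9≥6, price 643≤796, duration 164≤180 — dominates S8.
Others (S1, S3, S4, S5) are each worse than S8 on at least one objective.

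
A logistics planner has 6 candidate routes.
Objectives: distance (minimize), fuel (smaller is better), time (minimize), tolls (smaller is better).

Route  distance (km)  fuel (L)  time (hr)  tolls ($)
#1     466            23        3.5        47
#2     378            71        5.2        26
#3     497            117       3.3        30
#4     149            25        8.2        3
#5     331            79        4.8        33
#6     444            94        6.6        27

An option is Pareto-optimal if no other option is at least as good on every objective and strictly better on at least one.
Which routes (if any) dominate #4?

#1: worse on distance (466 vs 149).
#2: worse on distance (378 vs 149).
#3: worse on distance (497 vs 149).
#5: worse on distance (331 vs 149).
#6: worse on distance (444 vs 149).
No option dominates #4.

none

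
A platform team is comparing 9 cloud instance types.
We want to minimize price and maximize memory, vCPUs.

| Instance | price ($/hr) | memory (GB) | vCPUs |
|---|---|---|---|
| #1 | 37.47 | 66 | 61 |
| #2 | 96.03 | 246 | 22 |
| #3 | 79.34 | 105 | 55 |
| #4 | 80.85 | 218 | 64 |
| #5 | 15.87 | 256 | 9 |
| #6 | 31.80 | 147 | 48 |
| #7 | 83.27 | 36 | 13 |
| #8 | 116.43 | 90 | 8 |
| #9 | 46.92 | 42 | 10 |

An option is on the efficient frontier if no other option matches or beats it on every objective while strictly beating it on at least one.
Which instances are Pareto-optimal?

#1, #2, #3, #4, #5, #6

#1: not dominated.
#2: not dominated.
#3: not dominated.
#4: not dominated (best vCPUs).
#5: not dominated (best price).
#6: not dominated.
#7: dominated by #1 (price 37.47≤83.27, memory 66≥36, vCPUs 61≥13).
#8: dominated by #2 (price 96.03≤116.43, memory 246≥90, vCPUs 22≥8).
#9: dominated by #1 (price 37.47≤46.92, memory 66≥42, vCPUs 61≥10).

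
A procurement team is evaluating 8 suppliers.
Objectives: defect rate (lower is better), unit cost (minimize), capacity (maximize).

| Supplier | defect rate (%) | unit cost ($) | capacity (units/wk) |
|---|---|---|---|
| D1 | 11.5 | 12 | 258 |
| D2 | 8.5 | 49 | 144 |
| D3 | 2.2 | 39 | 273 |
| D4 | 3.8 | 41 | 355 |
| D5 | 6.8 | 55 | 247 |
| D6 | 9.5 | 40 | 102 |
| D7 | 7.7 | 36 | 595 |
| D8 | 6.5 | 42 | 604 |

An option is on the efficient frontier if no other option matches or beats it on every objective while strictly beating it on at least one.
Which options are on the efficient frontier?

D1, D3, D4, D7, D8

D1: not dominated (best unit cost).
D2: dominated by D3 (defect rate 2.2≤8.5, unit cost 39≤49, capacity 273≥144).
D3: not dominated (best defect rate).
D4: not dominated.
D5: dominated by D3 (defect rate 2.2≤6.8, unit cost 39≤55, capacity 273≥247).
D6: dominated by D3 (defect rate 2.2≤9.5, unit cost 39≤40, capacity 273≥102).
D7: not dominated.
D8: not dominated (best capacity).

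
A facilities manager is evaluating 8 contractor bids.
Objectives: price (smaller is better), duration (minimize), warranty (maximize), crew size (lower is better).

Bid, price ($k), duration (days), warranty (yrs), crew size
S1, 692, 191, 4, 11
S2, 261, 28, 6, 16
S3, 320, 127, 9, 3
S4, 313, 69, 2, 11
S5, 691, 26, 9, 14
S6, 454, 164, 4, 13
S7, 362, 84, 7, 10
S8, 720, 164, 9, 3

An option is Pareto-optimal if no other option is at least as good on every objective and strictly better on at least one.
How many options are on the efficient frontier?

5

S1: dominated by S3 (price 320≤692, duration 127≤191, warranty 9≥4, crew size 3≤11).
S2: not dominated (best price).
S3: not dominated.
S4: not dominated.
S5: not dominated (best duration).
S6: dominated by S3 (price 320≤454, duration 127≤164, warranty 9≥4, crew size 3≤13).
S7: not dominated.
S8: dominated by S3 (price 320≤720, duration 127≤164, warranty 9≥9, crew size 3≤3).
Pareto-optimal: S2, S3, S4, S5, S7 → 5.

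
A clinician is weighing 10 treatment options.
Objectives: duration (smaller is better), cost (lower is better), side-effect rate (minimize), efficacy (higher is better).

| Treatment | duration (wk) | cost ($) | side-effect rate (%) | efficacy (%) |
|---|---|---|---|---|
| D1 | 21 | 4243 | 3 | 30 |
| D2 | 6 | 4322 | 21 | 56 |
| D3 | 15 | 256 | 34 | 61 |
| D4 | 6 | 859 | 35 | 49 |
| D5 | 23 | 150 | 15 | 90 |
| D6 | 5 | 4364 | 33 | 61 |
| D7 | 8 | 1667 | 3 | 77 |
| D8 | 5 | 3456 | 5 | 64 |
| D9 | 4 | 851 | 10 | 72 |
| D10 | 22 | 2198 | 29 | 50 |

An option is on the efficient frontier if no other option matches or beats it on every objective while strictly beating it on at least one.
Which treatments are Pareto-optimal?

D1: dominated by D7 (duration 8≤21, cost 1667≤4243, side-effect rate 3≤3, efficacy 77≥30).
D2: dominated by D8 (duration 5≤6, cost 3456≤4322, side-effect rate 5≤21, efficacy 64≥56).
D3: not dominated.
D4: dominated by D9 (duration 4≤6, cost 851≤859, side-effect rate 10≤35, efficacy 72≥49).
D5: not dominated (best cost).
D6: dominated by D8 (duration 5≤5, cost 3456≤4364, side-effect rate 5≤33, efficacy 64≥61).
D7: not dominated.
D8: not dominated.
D9: not dominated (best duration).
D10: dominated by D7 (duration 8≤22, cost 1667≤2198, side-effect rate 3≤29, efficacy 77≥50).

D3, D5, D7, D8, D9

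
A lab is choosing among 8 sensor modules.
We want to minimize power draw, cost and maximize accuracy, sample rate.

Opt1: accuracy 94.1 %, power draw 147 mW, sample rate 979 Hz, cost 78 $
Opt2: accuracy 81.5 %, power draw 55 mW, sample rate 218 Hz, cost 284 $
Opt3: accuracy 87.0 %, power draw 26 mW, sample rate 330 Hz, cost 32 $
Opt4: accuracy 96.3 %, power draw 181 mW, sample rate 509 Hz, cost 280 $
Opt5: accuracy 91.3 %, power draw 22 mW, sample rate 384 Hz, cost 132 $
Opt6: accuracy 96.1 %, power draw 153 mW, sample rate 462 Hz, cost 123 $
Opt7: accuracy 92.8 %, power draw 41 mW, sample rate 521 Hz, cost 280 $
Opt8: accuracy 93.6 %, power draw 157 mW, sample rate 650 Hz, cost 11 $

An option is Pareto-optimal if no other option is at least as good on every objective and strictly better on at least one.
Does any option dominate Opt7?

No

Opt1: worse on power draw (147 vs 41).
Opt2: worse on accuracy (81.5 vs 92.8).
Opt3: worse on accuracy (87.0 vs 92.8).
Opt4: worse on power draw (181 vs 41).
Opt5: worse on accuracy (91.3 vs 92.8).
Opt6: worse on power draw (153 vs 41).
Opt8: worse on power draw (157 vs 41).
No option is at least as good as Opt7 on every objective and strictly better on one.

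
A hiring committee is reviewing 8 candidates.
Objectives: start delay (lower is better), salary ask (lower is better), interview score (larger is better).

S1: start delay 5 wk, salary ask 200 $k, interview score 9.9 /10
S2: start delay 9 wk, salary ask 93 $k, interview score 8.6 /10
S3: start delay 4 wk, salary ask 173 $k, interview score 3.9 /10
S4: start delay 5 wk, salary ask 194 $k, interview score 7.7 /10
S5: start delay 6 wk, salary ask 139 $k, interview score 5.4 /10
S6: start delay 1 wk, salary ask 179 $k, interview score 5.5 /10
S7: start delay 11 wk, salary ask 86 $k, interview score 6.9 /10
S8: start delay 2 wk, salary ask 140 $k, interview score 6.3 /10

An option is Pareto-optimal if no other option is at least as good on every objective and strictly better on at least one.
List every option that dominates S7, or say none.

S1: worse on salary ask (200 vs 86).
S2: worse on salary ask (93 vs 86).
S3: worse on salary ask (173 vs 86).
S4: worse on salary ask (194 vs 86).
S5: worse on salary ask (139 vs 86).
S6: worse on salary ask (179 vs 86).
S8: worse on salary ask (140 vs 86).
No option dominates S7.

none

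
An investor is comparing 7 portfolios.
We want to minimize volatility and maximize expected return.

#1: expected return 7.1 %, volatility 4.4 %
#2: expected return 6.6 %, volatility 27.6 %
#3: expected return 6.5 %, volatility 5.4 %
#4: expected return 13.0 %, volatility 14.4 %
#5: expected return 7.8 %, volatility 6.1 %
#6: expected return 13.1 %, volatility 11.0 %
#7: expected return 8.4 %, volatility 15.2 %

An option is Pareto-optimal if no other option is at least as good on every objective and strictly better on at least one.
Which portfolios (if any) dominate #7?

#4, #6

#4: expected return 13.0≥8.4, volatility 14.4≤15.2 — dominates #7.
#6: expected return 13.1≥8.4, volatility 11.0≤15.2 — dominates #7.
Others (#1, #2, #3, #5) are each worse than #7 on at least one objective.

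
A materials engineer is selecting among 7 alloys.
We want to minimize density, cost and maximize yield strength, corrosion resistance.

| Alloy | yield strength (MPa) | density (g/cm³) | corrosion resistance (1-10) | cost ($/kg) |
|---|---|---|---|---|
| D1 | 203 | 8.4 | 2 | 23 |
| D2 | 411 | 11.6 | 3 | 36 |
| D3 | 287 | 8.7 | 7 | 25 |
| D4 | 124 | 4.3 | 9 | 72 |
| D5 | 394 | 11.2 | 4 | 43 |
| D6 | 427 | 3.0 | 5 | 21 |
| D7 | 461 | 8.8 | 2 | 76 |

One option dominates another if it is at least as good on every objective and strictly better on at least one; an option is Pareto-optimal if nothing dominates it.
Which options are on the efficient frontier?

D1: dominated by D6 (yield strength 427≥203, density 3.0≤8.4, corrosion resistance 5≥2, cost 21≤23).
D2: dominated by D6 (yield strength 427≥411, density 3.0≤11.6, corrosion resistance 5≥3, cost 21≤36).
D3: not dominated.
D4: not dominated (best corrosion resistance).
D5: dominated by D6 (yield strength 427≥394, density 3.0≤11.2, corrosion resistance 5≥4, cost 21≤43).
D6: not dominated (best density).
D7: not dominated (best yield strength).

D3, D4, D6, D7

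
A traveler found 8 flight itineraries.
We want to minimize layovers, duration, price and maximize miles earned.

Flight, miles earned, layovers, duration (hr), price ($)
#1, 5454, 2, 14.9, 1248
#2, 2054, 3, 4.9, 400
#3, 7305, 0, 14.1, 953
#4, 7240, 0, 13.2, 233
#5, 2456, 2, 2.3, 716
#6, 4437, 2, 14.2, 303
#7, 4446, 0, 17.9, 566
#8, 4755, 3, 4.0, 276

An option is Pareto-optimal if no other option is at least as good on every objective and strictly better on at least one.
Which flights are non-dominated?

#1: dominated by #3 (miles earned 7305≥5454, layovers 0≤2, duration 14.1≤14.9, price 953≤1248).
#2: dominated by #8 (miles earned 4755≥2054, layovers 3≤3, duration 4.0≤4.9, price 276≤400).
#3: not dominated (best miles earned).
#4: not dominated (best price).
#5: not dominated (best duration).
#6: dominated by #4 (miles earned 7240≥4437, layovers 0≤2, duration 13.2≤14.2, price 233≤303).
#7: dominated by #4 (miles earned 7240≥4446, layovers 0≤0, duration 13.2≤17.9, price 233≤566).
#8: not dominated.

#3, #4, #5, #8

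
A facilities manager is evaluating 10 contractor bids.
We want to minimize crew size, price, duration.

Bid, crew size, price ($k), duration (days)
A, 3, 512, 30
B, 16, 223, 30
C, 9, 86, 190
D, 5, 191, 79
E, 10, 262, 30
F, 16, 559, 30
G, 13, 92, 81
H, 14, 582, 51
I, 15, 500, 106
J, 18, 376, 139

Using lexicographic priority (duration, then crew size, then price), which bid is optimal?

First minimize duration: best is 30, kept {A, B, E, F}.
Then minimize crew size: best is 3, kept {A}.

A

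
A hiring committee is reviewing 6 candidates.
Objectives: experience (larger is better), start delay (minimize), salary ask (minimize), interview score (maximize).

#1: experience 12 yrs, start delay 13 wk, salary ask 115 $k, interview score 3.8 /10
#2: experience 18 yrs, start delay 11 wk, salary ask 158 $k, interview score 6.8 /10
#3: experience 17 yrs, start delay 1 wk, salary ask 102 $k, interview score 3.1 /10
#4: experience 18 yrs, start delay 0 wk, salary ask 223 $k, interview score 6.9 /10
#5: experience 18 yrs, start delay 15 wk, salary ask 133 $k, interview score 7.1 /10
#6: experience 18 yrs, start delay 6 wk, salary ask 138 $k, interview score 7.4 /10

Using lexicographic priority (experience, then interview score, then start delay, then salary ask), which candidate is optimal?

First maximize experience: best is 18, kept {#2, #4, #5, #6}.
Then maximize interview score: best is 7.4, kept {#6}.

#6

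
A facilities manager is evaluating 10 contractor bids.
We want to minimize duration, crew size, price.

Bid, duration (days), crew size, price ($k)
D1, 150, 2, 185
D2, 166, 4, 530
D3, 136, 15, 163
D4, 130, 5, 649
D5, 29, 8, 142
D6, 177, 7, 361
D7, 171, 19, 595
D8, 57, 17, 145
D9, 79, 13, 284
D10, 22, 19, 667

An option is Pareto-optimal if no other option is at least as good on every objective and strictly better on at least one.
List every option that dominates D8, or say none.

D5: duration 29≤57, crew size 8≤17, price 142≤145 — dominates D8.
Others (D1, D2, D3, D4, D6, D7, D9, D10) are each worse than D8 on at least one objective.

D5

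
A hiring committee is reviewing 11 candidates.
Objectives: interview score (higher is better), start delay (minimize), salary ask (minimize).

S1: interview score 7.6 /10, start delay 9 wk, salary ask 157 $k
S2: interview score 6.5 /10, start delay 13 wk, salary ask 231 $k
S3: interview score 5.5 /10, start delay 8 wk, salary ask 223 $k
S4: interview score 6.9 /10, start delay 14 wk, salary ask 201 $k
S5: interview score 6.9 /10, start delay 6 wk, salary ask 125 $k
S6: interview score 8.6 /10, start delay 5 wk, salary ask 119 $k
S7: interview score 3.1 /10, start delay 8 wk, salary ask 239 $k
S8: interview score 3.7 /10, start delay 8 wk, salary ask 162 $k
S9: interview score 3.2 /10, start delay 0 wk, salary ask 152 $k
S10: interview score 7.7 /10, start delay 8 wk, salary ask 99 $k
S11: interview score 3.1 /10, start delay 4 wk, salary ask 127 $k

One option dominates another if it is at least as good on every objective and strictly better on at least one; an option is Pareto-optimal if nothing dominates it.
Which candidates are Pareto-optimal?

S1: dominated by S6 (interview score 8.6≥7.6, start delay 5≤9, salary ask 119≤157).
S2: dominated by S1 (interview score 7.6≥6.5, start delay 9≤13, salary ask 157≤231).
S3: dominated by S5 (interview score 6.9≥5.5, start delay 6≤8, salary ask 125≤223).
S4: dominated by S1 (interview score 7.6≥6.9, start delay 9≤14, salary ask 157≤201).
S5: dominated by S6 (interview score 8.6≥6.9, start delay 5≤6, salary ask 119≤125).
S6: not dominated (best interview score).
S7: dominated by S3 (interview score 5.5≥3.1, start delay 8≤8, salary ask 223≤239).
S8: dominated by S5 (interview score 6.9≥3.7, start delay 6≤8, salary ask 125≤162).
S9: not dominated (best start delay).
S10: not dominated (best salary ask).
S11: not dominated.

S6, S9, S10, S11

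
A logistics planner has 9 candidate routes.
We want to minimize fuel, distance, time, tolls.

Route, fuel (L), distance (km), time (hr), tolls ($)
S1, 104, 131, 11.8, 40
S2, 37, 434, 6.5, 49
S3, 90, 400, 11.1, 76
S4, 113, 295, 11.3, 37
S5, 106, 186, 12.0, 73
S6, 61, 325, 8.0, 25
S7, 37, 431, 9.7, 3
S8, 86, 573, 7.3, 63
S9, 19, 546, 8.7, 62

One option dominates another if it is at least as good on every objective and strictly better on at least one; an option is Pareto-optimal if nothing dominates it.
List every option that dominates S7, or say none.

none

S1: worse on fuel (104 vs 37).
S2: worse on distance (434 vs 431).
S3: worse on fuel (90 vs 37).
S4: worse on fuel (113 vs 37).
S5: worse on fuel (106 vs 37).
S6: worse on fuel (61 vs 37).
S8: worse on fuel (86 vs 37).
S9: worse on distance (546 vs 431).
No option dominates S7.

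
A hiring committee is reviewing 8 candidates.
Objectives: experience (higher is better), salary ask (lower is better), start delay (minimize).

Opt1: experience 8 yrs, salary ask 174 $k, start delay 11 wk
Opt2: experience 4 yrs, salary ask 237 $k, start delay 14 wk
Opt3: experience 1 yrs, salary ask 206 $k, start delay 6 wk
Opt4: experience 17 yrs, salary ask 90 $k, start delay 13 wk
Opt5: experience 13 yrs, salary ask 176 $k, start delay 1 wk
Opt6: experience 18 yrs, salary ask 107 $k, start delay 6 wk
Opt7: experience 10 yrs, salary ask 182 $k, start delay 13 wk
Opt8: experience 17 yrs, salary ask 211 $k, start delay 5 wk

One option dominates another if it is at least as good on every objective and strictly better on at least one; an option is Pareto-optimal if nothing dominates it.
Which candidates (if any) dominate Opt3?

Opt5: experience 13≥1, salary ask 176≤206, start delay 1≤6 — dominates Opt3.
Opt6: experience 18≥1, salary ask 107≤206, start delay 6≤6 — dominates Opt3.
Others (Opt1, Opt2, Opt4, Opt7, Opt8) are each worse than Opt3 on at least one objective.

Opt5, Opt6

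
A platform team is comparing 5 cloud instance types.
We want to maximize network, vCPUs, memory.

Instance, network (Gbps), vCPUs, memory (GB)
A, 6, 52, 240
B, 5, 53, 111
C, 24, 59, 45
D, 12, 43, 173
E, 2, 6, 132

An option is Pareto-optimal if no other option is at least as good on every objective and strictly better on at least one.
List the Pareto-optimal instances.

A, B, C, D

A: not dominated (best memory).
B: not dominated.
C: not dominated (best network).
D: not dominated.
E: dominated by A (network 6≥2, vCPUs 52≥6, memory 240≥132).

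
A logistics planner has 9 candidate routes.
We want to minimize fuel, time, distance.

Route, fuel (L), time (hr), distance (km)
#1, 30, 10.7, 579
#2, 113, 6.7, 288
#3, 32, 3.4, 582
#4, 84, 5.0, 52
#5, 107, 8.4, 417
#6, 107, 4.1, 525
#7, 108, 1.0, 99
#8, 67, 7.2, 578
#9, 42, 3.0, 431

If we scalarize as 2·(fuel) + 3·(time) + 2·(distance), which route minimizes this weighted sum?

#1: 2·30 + 3·10.7 + 2·579 = 1250.1
#2: 2·113 + 3·6.7 + 2·288 = 822.1
#3: 2·32 + 3·3.4 + 2·582 = 1238.2
#4: 2·84 + 3·5.0 + 2·52 = 287.0
#5: 2·107 + 3·8.4 + 2·417 = 1073.2
#6: 2·107 + 3·4.1 + 2·525 = 1276.3
#7: 2·108 + 3·1.0 + 2·99 = 417.0
#8: 2·67 + 3·7.2 + 2·578 = 1311.6
#9: 2·42 + 3·3.0 + 2·431 = 955.0
Lowest: #4 at 287.0.

#4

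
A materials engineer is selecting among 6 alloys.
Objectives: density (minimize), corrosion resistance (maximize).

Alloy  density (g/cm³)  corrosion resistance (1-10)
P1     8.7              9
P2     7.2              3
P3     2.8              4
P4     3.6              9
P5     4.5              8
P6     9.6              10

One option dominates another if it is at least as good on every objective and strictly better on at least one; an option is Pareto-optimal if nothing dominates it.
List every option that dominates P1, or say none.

P4

P4: density 3.6≤8.7, corrosion resistance 9≥9 — dominates P1.
Others (P2, P3, P5, P6) are each worse than P1 on at least one objective.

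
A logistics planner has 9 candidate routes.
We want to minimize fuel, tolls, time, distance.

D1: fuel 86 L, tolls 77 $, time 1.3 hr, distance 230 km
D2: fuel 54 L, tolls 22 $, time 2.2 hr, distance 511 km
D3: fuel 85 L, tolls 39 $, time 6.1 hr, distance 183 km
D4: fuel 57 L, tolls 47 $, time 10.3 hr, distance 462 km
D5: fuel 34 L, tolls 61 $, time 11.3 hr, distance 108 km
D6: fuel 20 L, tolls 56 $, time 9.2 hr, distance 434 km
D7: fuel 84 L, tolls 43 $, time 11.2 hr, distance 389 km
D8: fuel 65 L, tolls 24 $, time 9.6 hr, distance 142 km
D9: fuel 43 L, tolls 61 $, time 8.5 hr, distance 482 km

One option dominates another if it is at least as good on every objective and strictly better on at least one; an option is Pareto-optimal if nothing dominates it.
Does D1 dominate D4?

D1 vs D4: D1 is worse on fuel (86 vs 57), so it does not dominate D4.

No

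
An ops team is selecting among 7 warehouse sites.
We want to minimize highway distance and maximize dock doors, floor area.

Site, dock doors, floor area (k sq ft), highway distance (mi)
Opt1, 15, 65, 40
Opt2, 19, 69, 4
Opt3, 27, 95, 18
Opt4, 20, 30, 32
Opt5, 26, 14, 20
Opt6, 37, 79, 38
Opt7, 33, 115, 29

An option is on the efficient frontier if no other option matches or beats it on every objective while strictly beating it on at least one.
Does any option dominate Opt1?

Yes

Opt2 vs Opt1: dock doors 19≥15, floor area 69≥65, highway distance 4≤40 — Opt2 is at least as good on every objective and strictly better on at least one, so Opt2 dominates Opt1.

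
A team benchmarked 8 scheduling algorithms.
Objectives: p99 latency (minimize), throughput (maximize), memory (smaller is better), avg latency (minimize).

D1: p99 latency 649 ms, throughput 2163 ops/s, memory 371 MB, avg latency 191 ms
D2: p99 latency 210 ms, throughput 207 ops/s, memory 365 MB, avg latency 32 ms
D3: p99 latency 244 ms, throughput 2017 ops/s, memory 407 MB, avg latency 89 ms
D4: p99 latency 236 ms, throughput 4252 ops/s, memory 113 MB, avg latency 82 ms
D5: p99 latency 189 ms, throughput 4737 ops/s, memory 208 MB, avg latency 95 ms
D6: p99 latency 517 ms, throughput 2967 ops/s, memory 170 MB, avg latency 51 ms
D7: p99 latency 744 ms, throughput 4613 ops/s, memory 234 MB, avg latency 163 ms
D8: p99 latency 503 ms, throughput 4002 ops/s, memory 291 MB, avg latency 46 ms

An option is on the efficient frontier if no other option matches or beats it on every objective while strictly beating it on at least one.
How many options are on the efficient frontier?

D1: dominated by D4 (p99 latency 236≤649, throughput 4252≥2163, memory 113≤371, avg latency 82≤191).
D2: not dominated (best avg latency).
D3: dominated by D4 (p99 latency 236≤244, throughput 4252≥2017, memory 113≤407, avg latency 82≤89).
D4: not dominated (best memory).
D5: not dominated (best p99 latency).
D6: not dominated.
D7: dominated by D5 (p99 latency 189≤744, throughput 4737≥4613, memory 208≤234, avg latency 95≤163).
D8: not dominated.
Pareto-optimal: D2, D4, D5, D6, D8 → 5.

5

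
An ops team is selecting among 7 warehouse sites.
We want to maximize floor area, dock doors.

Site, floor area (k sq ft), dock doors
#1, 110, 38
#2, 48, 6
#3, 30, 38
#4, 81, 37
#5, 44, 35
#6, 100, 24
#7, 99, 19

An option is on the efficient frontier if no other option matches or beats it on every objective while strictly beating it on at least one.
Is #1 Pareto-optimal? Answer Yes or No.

#2: worse on floor area (48 vs 110).
#3: worse on floor area (30 vs 110).
#4: worse on floor area (81 vs 110).
#5: worse on floor area (44 vs 110).
#6: worse on floor area (100 vs 110).
#7: worse on floor area (99 vs 110).
No option is at least as good as #1 on every objective and strictly better on one.

Yes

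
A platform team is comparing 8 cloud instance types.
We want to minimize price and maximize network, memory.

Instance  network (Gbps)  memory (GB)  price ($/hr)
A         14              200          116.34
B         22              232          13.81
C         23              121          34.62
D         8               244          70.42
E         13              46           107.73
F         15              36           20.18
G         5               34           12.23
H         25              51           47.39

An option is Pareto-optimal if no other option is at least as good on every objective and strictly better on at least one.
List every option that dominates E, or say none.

B, C, H

B: network 22≥13, memory 232≥46, price 13.81≤107.73 — dominates E.
C: network 23≥13, memory 121≥46, price 34.62≤107.73 — dominates E.
H: network 25≥13, memory 51≥46, price 47.39≤107.73 — dominates E.
Others (A, D, F, G) are each worse than E on at least one objective.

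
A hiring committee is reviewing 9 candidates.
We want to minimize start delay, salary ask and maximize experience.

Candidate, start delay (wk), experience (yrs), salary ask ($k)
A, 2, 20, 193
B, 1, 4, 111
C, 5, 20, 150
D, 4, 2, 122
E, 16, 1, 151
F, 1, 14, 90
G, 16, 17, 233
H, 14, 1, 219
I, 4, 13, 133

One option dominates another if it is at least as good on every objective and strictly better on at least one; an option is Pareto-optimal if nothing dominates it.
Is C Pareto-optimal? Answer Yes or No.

A: worse on salary ask (193 vs 150).
B: worse on experience (4 vs 20).
D: worse on experience (2 vs 20).
E: worse on start delay (16 vs 5).
F: worse on experience (14 vs 20).
G: worse on start delay (16 vs 5).
H: worse on start delay (14 vs 5).
I: worse on experience (13 vs 20).
No option is at least as good as C on every objective and strictly better on one.

Yes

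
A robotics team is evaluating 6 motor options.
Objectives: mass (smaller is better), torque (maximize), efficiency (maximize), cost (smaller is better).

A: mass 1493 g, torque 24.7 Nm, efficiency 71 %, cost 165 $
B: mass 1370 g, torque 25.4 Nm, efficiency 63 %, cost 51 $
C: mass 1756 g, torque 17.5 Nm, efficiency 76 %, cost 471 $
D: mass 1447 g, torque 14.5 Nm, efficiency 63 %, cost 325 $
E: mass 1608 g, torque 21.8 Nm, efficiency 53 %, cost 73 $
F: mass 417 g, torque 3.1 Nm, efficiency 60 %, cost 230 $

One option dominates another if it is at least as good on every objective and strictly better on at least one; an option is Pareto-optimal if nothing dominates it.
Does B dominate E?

Yes

B vs E: mass 1370≤1608, torque 25.4≥21.8, efficiency 63≥53, cost 51≤73 — B is at least as good on every objective with at least one strict improvement.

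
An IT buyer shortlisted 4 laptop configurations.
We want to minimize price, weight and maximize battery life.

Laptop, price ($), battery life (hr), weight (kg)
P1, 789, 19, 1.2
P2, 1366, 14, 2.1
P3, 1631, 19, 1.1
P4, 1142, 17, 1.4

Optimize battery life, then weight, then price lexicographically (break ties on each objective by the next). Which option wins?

P3

First maximize battery life: best is 19, kept {P1, P3}.
Then minimize weight: best is 1.1, kept {P3}.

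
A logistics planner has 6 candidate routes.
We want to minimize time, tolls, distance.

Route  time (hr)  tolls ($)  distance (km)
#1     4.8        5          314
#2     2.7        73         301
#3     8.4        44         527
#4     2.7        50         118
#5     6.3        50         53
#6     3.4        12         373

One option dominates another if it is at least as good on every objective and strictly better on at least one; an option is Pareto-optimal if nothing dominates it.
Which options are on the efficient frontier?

#1: not dominated (best tolls).
#2: dominated by #4 (time 2.7≤2.7, tolls 50≤73, distance 118≤301).
#3: dominated by #1 (time 4.8≤8.4, tolls 5≤44, distance 314≤527).
#4: not dominated.
#5: not dominated (best distance).
#6: not dominated.

#1, #4, #5, #6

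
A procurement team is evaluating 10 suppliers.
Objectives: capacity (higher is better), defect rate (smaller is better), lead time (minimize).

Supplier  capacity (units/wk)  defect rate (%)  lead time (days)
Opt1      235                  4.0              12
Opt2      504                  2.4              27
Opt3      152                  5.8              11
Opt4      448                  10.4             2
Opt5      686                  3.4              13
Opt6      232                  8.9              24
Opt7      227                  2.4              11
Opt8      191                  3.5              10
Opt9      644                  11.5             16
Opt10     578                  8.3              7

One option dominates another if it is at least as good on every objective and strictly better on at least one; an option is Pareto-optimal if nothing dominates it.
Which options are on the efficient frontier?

Opt1, Opt2, Opt4, Opt5, Opt7, Opt8, Opt10

Opt1: not dominated.
Opt2: not dominated.
Opt3: dominated by Opt7 (capacity 227≥152, defect rate 2.4≤5.8, lead time 11≤11).
Opt4: not dominated (best lead time).
Opt5: not dominated (best capacity).
Opt6: dominated by Opt1 (capacity 235≥232, defect rate 4.0≤8.9, lead time 12≤24).
Opt7: not dominated.
Opt8: not dominated.
Opt9: dominated by Opt5 (capacity 686≥644, defect rate 3.4≤11.5, lead time 13≤16).
Opt10: not dominated.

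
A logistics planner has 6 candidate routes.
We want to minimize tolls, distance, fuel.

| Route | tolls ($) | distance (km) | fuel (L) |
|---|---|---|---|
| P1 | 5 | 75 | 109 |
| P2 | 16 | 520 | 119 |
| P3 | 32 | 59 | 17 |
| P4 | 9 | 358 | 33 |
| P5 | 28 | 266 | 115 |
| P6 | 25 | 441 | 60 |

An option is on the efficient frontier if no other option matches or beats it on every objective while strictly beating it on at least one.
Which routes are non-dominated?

P1: not dominated (best tolls).
P2: dominated by P1 (tolls 5≤16, distance 75≤520, fuel 109≤119).
P3: not dominated (best distance).
P4: not dominated.
P5: dominated by P1 (tolls 5≤28, distance 75≤266, fuel 109≤115).
P6: dominated by P4 (tolls 9≤25, distance 358≤441, fuel 33≤60).

P1, P3, P4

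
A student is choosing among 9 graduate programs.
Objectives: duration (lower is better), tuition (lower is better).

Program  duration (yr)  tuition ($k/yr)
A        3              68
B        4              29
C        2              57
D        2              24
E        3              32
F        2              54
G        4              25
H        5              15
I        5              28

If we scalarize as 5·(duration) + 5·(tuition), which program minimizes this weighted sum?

A: 5·3 + 5·68 = 355
B: 5·4 + 5·29 = 165
C: 5·2 + 5·57 = 295
D: 5·2 + 5·24 = 130
E: 5·3 + 5·32 = 175
F: 5·2 + 5·54 = 280
G: 5·4 + 5·25 = 145
H: 5·5 + 5·15 = 100
I: 5·5 + 5·28 = 165
Lowest: H at 100.

H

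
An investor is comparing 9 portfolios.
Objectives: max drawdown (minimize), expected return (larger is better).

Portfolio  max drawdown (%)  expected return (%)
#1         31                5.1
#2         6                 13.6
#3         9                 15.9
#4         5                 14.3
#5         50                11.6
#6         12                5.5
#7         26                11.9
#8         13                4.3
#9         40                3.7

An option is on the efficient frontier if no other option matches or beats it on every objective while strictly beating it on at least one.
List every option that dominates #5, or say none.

#2: max drawdown 6≤50, expected return 13.6≥11.6 — dominates #5.
#3: max drawdown 9≤50, expected return 15.9≥11.6 — dominates #5.
#4: max drawdown 5≤50, expected return 14.3≥11.6 — dominates #5.
#7: max drawdown 26≤50, expected return 11.9≥11.6 — dominates #5.
Others (#1, #6, #8, #9) are each worse than #5 on at least one objective.

#2, #3, #4, #7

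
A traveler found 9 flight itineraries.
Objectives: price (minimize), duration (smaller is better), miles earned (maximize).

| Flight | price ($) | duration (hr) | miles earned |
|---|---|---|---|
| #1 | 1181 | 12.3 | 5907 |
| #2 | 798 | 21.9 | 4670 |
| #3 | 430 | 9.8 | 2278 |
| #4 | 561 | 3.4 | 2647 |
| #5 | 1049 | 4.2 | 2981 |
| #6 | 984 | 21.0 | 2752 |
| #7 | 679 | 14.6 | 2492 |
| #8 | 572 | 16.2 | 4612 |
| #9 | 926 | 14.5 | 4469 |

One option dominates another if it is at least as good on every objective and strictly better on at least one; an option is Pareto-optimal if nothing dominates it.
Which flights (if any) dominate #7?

#4: price 561≤679, duration 3.4≤14.6, miles earned 2647≥2492 — dominates #7.
Others (#1, #2, #3, #5, #6, #8, #9) are each worse than #7 on at least one objective.

#4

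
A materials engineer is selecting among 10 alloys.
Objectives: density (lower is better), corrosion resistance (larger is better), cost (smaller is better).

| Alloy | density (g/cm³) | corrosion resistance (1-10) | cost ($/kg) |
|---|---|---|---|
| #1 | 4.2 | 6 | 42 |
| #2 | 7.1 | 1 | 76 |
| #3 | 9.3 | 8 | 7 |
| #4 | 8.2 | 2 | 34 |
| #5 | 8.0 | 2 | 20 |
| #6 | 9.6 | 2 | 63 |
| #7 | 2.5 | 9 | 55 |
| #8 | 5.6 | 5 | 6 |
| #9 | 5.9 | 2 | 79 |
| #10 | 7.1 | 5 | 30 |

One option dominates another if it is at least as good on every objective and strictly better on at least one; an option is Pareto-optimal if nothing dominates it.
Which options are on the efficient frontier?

#1, #3, #7, #8

#1: not dominated.
#2: dominated by #1 (density 4.2≤7.1, corrosion resistance 6≥1, cost 42≤76).
#3: not dominated.
#4: dominated by #5 (density 8.0≤8.2, corrosion resistance 2≥2, cost 20≤34).
#5: dominated by #8 (density 5.6≤8.0, corrosion resistance 5≥2, cost 6≤20).
#6: dominated by #1 (density 4.2≤9.6, corrosion resistance 6≥2, cost 42≤63).
#7: not dominated (best density).
#8: not dominated (best cost).
#9: dominated by #1 (density 4.2≤5.9, corrosion resistance 6≥2, cost 42≤79).
#10: dominated by #8 (density 5.6≤7.1, corrosion resistance 5≥5, cost 6≤30).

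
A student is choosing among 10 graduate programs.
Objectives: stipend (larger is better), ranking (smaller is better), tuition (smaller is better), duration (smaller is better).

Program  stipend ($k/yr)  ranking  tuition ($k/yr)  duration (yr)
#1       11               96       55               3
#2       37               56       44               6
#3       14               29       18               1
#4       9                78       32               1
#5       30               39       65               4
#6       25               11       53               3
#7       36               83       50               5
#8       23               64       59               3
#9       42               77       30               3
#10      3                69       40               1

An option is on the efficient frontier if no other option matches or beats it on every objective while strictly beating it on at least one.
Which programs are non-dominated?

#2, #3, #5, #6, #9

#1: dominated by #3 (stipend 14≥11, ranking 29≤96, tuition 18≤55, duration 1≤3).
#2: not dominated.
#3: not dominated (best tuition).
#4: dominated by #3 (stipend 14≥9, ranking 29≤78, tuition 18≤32, duration 1≤1).
#5: not dominated.
#6: not dominated (best ranking).
#7: dominated by #9 (stipend 42≥36, ranking 77≤83, tuition 30≤50, duration 3≤5).
#8: dominated by #6 (stipend 25≥23, ranking 11≤64, tuition 53≤59, duration 3≤3).
#9: not dominated (best stipend).
#10: dominated by #3 (stipend 14≥3, ranking 29≤69, tuition 18≤40, duration 1≤1).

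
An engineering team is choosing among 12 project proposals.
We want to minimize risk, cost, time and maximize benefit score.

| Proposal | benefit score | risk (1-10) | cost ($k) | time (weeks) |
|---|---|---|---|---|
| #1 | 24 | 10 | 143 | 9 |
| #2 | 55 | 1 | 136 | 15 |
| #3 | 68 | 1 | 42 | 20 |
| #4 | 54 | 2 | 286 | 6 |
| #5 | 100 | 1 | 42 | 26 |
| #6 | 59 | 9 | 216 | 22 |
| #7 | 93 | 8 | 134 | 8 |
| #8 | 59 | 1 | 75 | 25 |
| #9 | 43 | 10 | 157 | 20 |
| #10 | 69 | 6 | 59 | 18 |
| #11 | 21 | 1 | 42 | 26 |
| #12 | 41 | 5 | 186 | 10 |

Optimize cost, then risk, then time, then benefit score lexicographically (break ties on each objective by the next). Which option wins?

First minimize cost: best is 42, kept {#3, #5, #11}.
Then minimize risk: best is 1, kept {#3, #5, #11}.
Then minimize time: best is 20, kept {#3}.

#3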